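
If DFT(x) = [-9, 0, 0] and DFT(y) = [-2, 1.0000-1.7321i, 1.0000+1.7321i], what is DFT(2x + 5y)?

By linearity: DFT(2x + 5y) = 2·DFT(x) + 5·DFT(y)
= 2·[-9, 0, 0] + 5·[-2, 1.0000-1.7321i, 1.0000+1.7321i]

Computing element-wise:
Z[0] = 2·(-9) + 5·(-2) = -28
Z[1] = 2·(0) + 5·(1.0000-1.7321i) = 5.0000-8.6605i
Z[2] = 2·(0) + 5·(1.0000+1.7321i) = 5.0000+8.6605i

DFT(2x + 5y) = 2·X + 5·Y = [-28, 5.0000-8.6605i, 5.0000+8.6605i]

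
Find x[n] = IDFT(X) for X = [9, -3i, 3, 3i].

x[n] = (1/4) Σ(k=0 to 3) X[k] · e^(2πikn/4)

Computing each x[n]:
x[0] = 3
x[1] = 3
x[2] = 3
x[3] = 0

x = [3, 3, 3, 0]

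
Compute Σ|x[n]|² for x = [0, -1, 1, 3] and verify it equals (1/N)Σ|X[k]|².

Time domain:
Σ|x[n]|² = |0|² + |-1|² + |1|² + |3|² = 11.0000

Frequency domain:
(1/4)Σ|X[k]|² = (1/4)(|3|² + |-1+4i|² + |-1|² + |-1-4i|²) = (1/4)·44.0000 = 11.0000

Both sides agree, confirming Parseval's theorem.

Σ|x[n]|² = (1/N)Σ|X[k]|² = 11.0000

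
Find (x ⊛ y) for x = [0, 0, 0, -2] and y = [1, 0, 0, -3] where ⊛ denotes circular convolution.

(x ⊛ y)[n] = Σ(m=0 to 3) x[m] · y[(n-m) mod 4]

Computing each output sample:
(x ⊛ y)[0] = 0
(x ⊛ y)[1] = 0
(x ⊛ y)[2] = 6
(x ⊛ y)[3] = -2

x ⊛ y = [0, 0, 6, -2]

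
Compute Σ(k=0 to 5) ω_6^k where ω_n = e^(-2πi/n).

Sum of all nth roots of unity equals 0 for n > 1 (geometric series with r ≠ 1).

0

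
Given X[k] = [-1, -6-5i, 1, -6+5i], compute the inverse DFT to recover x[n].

x[n] = (1/4) Σ(k=0 to 3) X[k] · e^(2πikn/4)

Computing each x[n]:
x[0] = -3
x[1] = 2
x[2] = 3
x[3] = -3

x = [-3, 2, 3, -3]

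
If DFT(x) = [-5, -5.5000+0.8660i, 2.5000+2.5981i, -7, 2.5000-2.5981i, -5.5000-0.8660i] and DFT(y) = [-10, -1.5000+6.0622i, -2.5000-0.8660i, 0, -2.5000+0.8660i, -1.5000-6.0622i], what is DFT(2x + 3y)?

By linearity: DFT(2x + 3y) = 2·DFT(x) + 3·DFT(y)
= 2·[-5, -5.5000+0.8660i, 2.5000+2.5981i, -7, 2.5000-2.5981i, -5.5000-0.8660i] + 3·[-10, -1.5000+6.0622i, -2.5000-0.8660i, 0, -2.5000+0.8660i, -1.5000-6.0622i]

Computing element-wise:
Z[0] = 2·(-5) + 3·(-10) = -40
Z[1] = 2·(-5.5000+0.8660i) + 3·(-1.5000+6.0622i) = -15.5000+19.9186i
Z[2] = 2·(2.5000+2.5981i) + 3·(-2.5000-0.8660i) = -2.5000+2.5982i
Z[3] = 2·(-7) + 3·(0) = -14
Z[4] = 2·(2.5000-2.5981i) + 3·(-2.5000+0.8660i) = -2.5000-2.5982i
Z[5] = 2·(-5.5000-0.8660i) + 3·(-1.5000-6.0622i) = -15.5000-19.9186i

DFT(2x + 3y) = 2·X + 3·Y = [-40, -15.5000+19.9186i, -2.5000+2.5982i, -14, -2.5000-2.5982i, -15.5000-19.9186i]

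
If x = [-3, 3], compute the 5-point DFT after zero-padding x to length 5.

Original 2-point DFT: [0, -6]
Zero-padded 5-point DFT provides frequency interpolation.

DFT_5([x, 0, ...]) = [0, -2.0729-2.8532i, -5.4271-1.7634i, -5.4271+1.7634i, -2.0729+2.8532i]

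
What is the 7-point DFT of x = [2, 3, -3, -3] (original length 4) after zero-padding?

Original 4-point DFT: [-1, 5-6i, -1, 5+6i]
Zero-padded 7-point DFT provides frequency interpolation.

DFT_7([x, 0, ...]) = [-1, 7.2409+1.8809i, 2.1649-6.5719i, -1.9058-0.7224i, -1.9058+0.7224i, 2.1649+6.5719i, 7.2409-1.8809i]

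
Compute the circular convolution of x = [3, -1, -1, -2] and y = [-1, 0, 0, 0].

(x ⊛ y)[n] = Σ(m=0 to 3) x[m] · y[(n-m) mod 4]

Computing each output sample:
(x ⊛ y)[0] = -3
(x ⊛ y)[1] = 1
(x ⊛ y)[2] = 1
(x ⊛ y)[3] = 2

x ⊛ y = [-3, 1, 1, 2]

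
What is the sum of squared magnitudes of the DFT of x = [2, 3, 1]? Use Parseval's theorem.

Parseval: Σ|x[n]|² = (1/N)Σ|X[k]|², so Σ|X[k]|² = N·Σ|x[n]|² = 3·14.0000

Σ|X[k]|² = N·Σ|x[n]|² = 3·14.0000 = 42.0000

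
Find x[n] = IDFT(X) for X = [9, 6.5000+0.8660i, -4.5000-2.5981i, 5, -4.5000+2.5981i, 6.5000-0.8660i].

x[n] = (1/6) Σ(k=0 to 5) X[k] · e^(2πikn/6)

Computing each x[n]:
x[0] = 3
x[1] = 3
x[2] = 1
x[3] = -3
x[4] = 3
x[5] = 2

x = [3, 3, 1, -3, 3, 2]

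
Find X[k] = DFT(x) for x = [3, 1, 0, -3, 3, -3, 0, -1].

X[k] = Σ(n=0 to 7) x[n] · ω_8^(nk)
where ω_8 = e^(-2πi/8)

Computing each X[k]:
X[0] = 0
X[1] = 4.2426-1.4142i
X[2] = 6-2i
X[3] = -4.2426-1.4142i
X[4] = 12
X[5] = -4.2426+1.4142i
X[6] = 6+2i
X[7] = 4.2426+1.4142i

X = [0, 4.2426-1.4142i, 6-2i, -4.2426-1.4142i, 12, -4.2426+1.4142i, 6+2i, 4.2426+1.4142i]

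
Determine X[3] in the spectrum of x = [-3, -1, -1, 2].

X[3] = Σ(n=0 to 3) x[n] · ω_4^(3n) where ω_4 = e^(-2πi/4)
= (-3)·ω_4^0 + (-1)·ω_4^3 + (-1)·ω_4^6 + (2)·ω_4^9

X[3] = -2-3i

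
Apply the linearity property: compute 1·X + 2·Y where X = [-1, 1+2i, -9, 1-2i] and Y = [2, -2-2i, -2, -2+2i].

By linearity: DFT(1x + 2y) = 1·DFT(x) + 2·DFT(y)
= 1·[-1, 1+2i, -9, 1-2i] + 2·[2, -2-2i, -2, -2+2i]

Computing element-wise:
Z[0] = 1·(-1) + 2·(2) = 3
Z[1] = 1·(1+2i) + 2·(-2-2i) = -3-2i
Z[2] = 1·(-9) + 2·(-2) = -13
Z[3] = 1·(1-2i) + 2·(-2+2i) = -3+2i

DFT(1x + 2y) = 1·X + 2·Y = [3, -3-2i, -13, -3+2i]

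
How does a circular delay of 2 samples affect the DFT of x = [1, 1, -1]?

Time shift by 2: X_shifted[k] = ω_3^(2k) · X[k]
Shifted x = [1, -1, 1]

DFT(x[n-2]) = [1, 1.0000+1.7321i, 1.0000-1.7321i]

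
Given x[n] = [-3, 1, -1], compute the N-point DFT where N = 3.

X[k] = Σ(n=0 to 2) x[n] · ω_3^(nk)
where ω_3 = e^(-2πi/3)

Computing each X[k]:
X[0] = -3
X[1] = -3.0000-1.7321i
X[2] = -3.0000+1.7321i

X = [-3, -3.0000-1.7321i, -3.0000+1.7321i]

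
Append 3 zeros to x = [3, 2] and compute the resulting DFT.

Original 2-point DFT: [5, 1]
Zero-padded 5-point DFT provides frequency interpolation.

DFT_5([x, 0, ...]) = [5, 3.6180-1.9021i, 1.3820-1.1756i, 1.3820+1.1756i, 3.6180+1.9021i]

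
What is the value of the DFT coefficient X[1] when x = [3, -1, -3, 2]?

X[1] = Σ(n=0 to 3) x[n] · ω_4^(1n) where ω_4 = e^(-2πi/4)
= (3)·ω_4^0 + (-1)·ω_4^1 + (-3)·ω_4^2 + (2)·ω_4^3

X[1] = 6+3i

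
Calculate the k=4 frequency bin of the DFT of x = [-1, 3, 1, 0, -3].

X[4] = Σ(n=0 to 4) x[n] · ω_5^(4n) where ω_5 = e^(-2πi/5)
= (-1)·ω_5^0 + (3)·ω_5^4 + (1)·ω_5^8 + (0)·ω_5^12 + (-3)·ω_5^16

X[4] = -1.8090+6.2941i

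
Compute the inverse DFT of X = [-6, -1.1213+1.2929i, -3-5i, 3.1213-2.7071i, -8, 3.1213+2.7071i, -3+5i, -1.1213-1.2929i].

x[n] = (1/8) Σ(k=0 to 7) X[k] · e^(2πikn/8)

Computing each x[n]:
x[0] = -2
x[1] = 1
x[2] = -2
x[3] = 0
x[4] = -3
x[5] = 2
x[6] = 0
x[7] = -2

x = [-2, 1, -2, 0, -3, 2, 0, -2]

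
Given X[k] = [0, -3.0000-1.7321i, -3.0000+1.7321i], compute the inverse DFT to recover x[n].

x[n] = (1/3) Σ(k=0 to 2) X[k] · e^(2πikn/3)

Computing each x[n]:
x[0] = -2
x[1] = 2
x[2] = 0

x = [-2, 2, 0]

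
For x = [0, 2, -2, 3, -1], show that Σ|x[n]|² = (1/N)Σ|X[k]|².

Time domain:
Σ|x[n]|² = |0|² + |2|² + |-2|² + |3|² + |-1|² = 18.0000

Frequency domain:
(1/5)Σ|X[k]|² = (1/5)(|2|² + |-0.5000+0.0858i|² + |-0.5000-6.5186i|² + |-0.5000+6.5186i|² + |-0.5000-0.0858i|²) = (1/5)·90.0000 = 18.0000

Both sides agree, confirming Parseval's theorem.

Σ|x[n]|² = (1/N)Σ|X[k]|² = 18.0000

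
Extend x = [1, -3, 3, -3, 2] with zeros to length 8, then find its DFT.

Original 5-point DFT: [0, 0.6910+1.2286i, 1.8090+8.6453i, 1.8090-8.6453i, 0.6910-1.2286i]
Zero-padded 8-point DFT provides frequency interpolation.

DFT_8([x, 0, ...]) = [0, -1.0000+1.2426i, 0, -1.0000+7.2426i, 12, -1.0000-7.2426i, 0, -1.0000-1.2426i]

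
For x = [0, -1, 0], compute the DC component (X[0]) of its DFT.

X[0] = Σ(n=0 to 2) x[n] · ω_3^0 = Σ x[n]
= (0) + (-1) + (0)

X[0] = -1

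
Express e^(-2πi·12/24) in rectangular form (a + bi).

ω_24^12 = e^(-2πi·12/24)
= cos(-2π·12/24) + i·sin(-2π·12/24)
= cos(-24π/24) + i·sin(-24π/24)

ω_24^12 = cos(-24π/24) + i·sin(-24π/24) = -1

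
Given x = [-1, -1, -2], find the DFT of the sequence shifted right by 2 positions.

Time shift by 2: X_shifted[k] = ω_3^(2k) · X[k]
Shifted x = [-1, -2, -1]

DFT(x[n-2]) = [-4, 0.5000+0.8660i, 0.5000-0.8660i]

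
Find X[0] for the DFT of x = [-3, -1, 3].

X[0] = Σ(n=0 to 2) x[n] · ω_3^0 = Σ x[n]
= (-3) + (-1) + (3)

X[0] = -1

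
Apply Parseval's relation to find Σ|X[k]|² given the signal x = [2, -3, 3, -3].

Parseval: Σ|x[n]|² = (1/N)Σ|X[k]|², so Σ|X[k]|² = N·Σ|x[n]|² = 4·31.0000

Σ|X[k]|² = N·Σ|x[n]|² = 4·31.0000 = 124.0000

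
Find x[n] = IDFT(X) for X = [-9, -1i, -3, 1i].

x[n] = (1/4) Σ(k=0 to 3) X[k] · e^(2πikn/4)

Computing each x[n]:
x[0] = -3
x[1] = -1
x[2] = -3
x[3] = -2

x = [-3, -1, -3, -2]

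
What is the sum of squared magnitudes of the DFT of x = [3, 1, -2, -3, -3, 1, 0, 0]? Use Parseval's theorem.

Parseval: Σ|x[n]|² = (1/N)Σ|X[k]|², so Σ|X[k]|² = N·Σ|x[n]|² = 8·33.0000

Σ|X[k]|² = N·Σ|x[n]|² = 8·33.0000 = 264.0000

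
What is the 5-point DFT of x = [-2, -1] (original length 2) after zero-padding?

Original 2-point DFT: [-3, -1]
Zero-padded 5-point DFT provides frequency interpolation.

DFT_5([x, 0, ...]) = [-3, -2.3090+0.9511i, -1.1910+0.5878i, -1.1910-0.5878i, -2.3090-0.9511i]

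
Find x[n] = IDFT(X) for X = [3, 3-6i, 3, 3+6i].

x[n] = (1/4) Σ(k=0 to 3) X[k] · e^(2πikn/4)

Computing each x[n]:
x[0] = 3
x[1] = 3
x[2] = 0
x[3] = -3

x = [3, 3, 0, -3]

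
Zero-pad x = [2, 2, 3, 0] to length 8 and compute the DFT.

Original 4-point DFT: [7, -1-2i, 3, -1+2i]
Zero-padded 8-point DFT provides frequency interpolation.

DFT_8([x, 0, ...]) = [7, 3.4142-4.4142i, -1-2i, 0.5858+1.5858i, 3, 0.5858-1.5858i, -1+2i, 3.4142+4.4142i]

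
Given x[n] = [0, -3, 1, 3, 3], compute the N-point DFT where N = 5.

X[k] = Σ(n=0 to 4) x[n] · ω_5^(nk)
where ω_5 = e^(-2πi/5)

Computing each X[k]:
X[0] = 4
X[1] = -3.2361+6.8819i
X[2] = 1.2361+1.6246i
X[3] = 1.2361-1.6246i
X[4] = -3.2361-6.8819i

X = [4, -3.2361+6.8819i, 1.2361+1.6246i, 1.2361-1.6246i, -3.2361-6.8819i]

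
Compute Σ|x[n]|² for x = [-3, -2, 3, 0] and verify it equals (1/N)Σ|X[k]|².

Time domain:
Σ|x[n]|² = |-3|² + |-2|² + |3|² + |0|² = 22.0000

Frequency domain:
(1/4)Σ|X[k]|² = (1/4)(|-2|² + |-6+2i|² + |2|² + |-6-2i|²) = (1/4)·88.0000 = 22.0000

Both sides agree, confirming Parseval's theorem.

Σ|x[n]|² = (1/N)Σ|X[k]|² = 22.0000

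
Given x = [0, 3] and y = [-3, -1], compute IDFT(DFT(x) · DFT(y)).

(x ⊛ y)[n] = Σ(m=0 to 1) x[m] · y[(n-m) mod 2]

Computing each output sample:
(x ⊛ y)[0] = -3
(x ⊛ y)[1] = -9

x ⊛ y = [-3, -9]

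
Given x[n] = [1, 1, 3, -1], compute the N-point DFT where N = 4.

X[k] = Σ(n=0 to 3) x[n] · ω_4^(nk)
where ω_4 = e^(-2πi/4)

Computing each X[k]:
X[0] = 4
X[1] = -2-2i
X[2] = 4
X[3] = -2+2i

X = [4, -2-2i, 4, -2+2i]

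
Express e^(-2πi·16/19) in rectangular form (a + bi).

ω_19^16 = e^(-2πi·16/19)
= cos(-2π·16/19) + i·sin(-2π·16/19)
= cos(-32π/19) + i·sin(-32π/19)

ω_19^16 = cos(-32π/19) + i·sin(-32π/19) = 0.5469+0.8372i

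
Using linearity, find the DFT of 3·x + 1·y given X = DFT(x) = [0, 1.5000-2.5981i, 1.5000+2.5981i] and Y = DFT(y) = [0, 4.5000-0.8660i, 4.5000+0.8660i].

By linearity: DFT(3x + 1y) = 3·DFT(x) + 1·DFT(y)
= 3·[0, 1.5000-2.5981i, 1.5000+2.5981i] + 1·[0, 4.5000-0.8660i, 4.5000+0.8660i]

Computing element-wise:
Z[0] = 3·(0) + 1·(0) = 0
Z[1] = 3·(1.5000-2.5981i) + 1·(4.5000-0.8660i) = 9.0000-8.6603i
Z[2] = 3·(1.5000+2.5981i) + 1·(4.5000+0.8660i) = 9.0000+8.6603i

DFT(3x + 1y) = 3·X + 1·Y = [0, 9.0000-8.6603i, 9.0000+8.6603i]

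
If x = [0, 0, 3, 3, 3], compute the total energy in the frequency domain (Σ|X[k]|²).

Parseval: Σ|x[n]|² = (1/N)Σ|X[k]|², so Σ|X[k]|² = N·Σ|x[n]|² = 5·27.0000

Σ|X[k]|² = N·Σ|x[n]|² = 5·27.0000 = 135.0000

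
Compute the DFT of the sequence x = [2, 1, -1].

X[k] = Σ(n=0 to 2) x[n] · ω_3^(nk)
where ω_3 = e^(-2πi/3)

Computing each X[k]:
X[0] = 2
X[1] = 2.0000-1.7321i
X[2] = 2.0000+1.7321i

X = [2, 2.0000-1.7321i, 2.0000+1.7321i]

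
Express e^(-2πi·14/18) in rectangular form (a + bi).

ω_18^14 = e^(-2πi·14/18)
= cos(-2π·14/18) + i·sin(-2π·14/18)
= cos(-28π/18) + i·sin(-28π/18)

ω_18^14 = cos(-28π/18) + i·sin(-28π/18) = 0.1736+0.9848i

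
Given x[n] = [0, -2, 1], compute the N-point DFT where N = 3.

X[k] = Σ(n=0 to 2) x[n] · ω_3^(nk)
where ω_3 = e^(-2πi/3)

Computing each X[k]:
X[0] = -1
X[1] = 0.5000+2.5981i
X[2] = 0.5000-2.5981i

X = [-1, 0.5000+2.5981i, 0.5000-2.5981i]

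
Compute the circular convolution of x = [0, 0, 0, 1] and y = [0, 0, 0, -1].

(x ⊛ y)[n] = Σ(m=0 to 3) x[m] · y[(n-m) mod 4]

Computing each output sample:
(x ⊛ y)[0] = 0
(x ⊛ y)[1] = 0
(x ⊛ y)[2] = -1
(x ⊛ y)[3] = 0

x ⊛ y = [0, 0, -1, 0]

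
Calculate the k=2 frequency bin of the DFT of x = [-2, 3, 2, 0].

X[2] = Σ(n=0 to 3) x[n] · ω_4^(2n) where ω_4 = e^(-2πi/4)
= (-2)·ω_4^0 + (3)·ω_4^2 + (2)·ω_4^4 + (0)·ω_4^6

X[2] = -3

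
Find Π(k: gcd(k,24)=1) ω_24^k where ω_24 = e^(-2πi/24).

The primitive 24th roots of unity are ω_24^k for k coprime to 24: k ∈ {1, 5, 7, 11, 13, 17, 19, 23}
Their product equals the constant term of the cyclotomic polynomial Φ_24(x) up to sign.
For n ≥ 3, the product of all primitive nth roots of unity is 1. (For n=1 it is 1; for n=2 it is -1.)

1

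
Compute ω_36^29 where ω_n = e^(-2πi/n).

ω_36^29 = e^(-2πi·29/36)
= cos(-2π·29/36) + i·sin(-2π·29/36)
= cos(-58π/36) + i·sin(-58π/36)

ω_36^29 = cos(-58π/36) + i·sin(-58π/36) = 0.3420+0.9397i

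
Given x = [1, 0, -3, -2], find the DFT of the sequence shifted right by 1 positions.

Time shift by 1: X_shifted[k] = ω_4^(1k) · X[k]
Shifted x = [-2, 1, 0, -3]

DFT(x[n-1]) = [-4, -2-4i, 0, -2+4i]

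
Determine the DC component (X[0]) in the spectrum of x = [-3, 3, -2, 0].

X[0] = Σ(n=0 to 3) x[n] · ω_4^0 = Σ x[n]
= (-3) + (3) + (-2) + (0)

X[0] = -2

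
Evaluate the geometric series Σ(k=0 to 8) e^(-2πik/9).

Sum of all nth roots of unity equals 0 for n > 1 (geometric series with r ≠ 1).

0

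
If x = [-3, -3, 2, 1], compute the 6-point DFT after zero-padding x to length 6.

Original 4-point DFT: [-3, -5+4i, 1, -5-4i]
Zero-padded 6-point DFT provides frequency interpolation.

DFT_6([x, 0, ...]) = [-3, -6.5000+0.8660i, -1.5000+4.3301i, 1, -1.5000-4.3301i, -6.5000-0.8660i]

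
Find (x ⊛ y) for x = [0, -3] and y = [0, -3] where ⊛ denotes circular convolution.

(x ⊛ y)[n] = Σ(m=0 to 1) x[m] · y[(n-m) mod 2]

Computing each output sample:
(x ⊛ y)[0] = 9
(x ⊛ y)[1] = 0

x ⊛ y = [9, 0]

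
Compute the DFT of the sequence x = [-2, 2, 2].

X[k] = Σ(n=0 to 2) x[n] · ω_3^(nk)
where ω_3 = e^(-2πi/3)

Computing each X[k]:
X[0] = 2
X[1] = -4
X[2] = -4

X = [2, -4, -4]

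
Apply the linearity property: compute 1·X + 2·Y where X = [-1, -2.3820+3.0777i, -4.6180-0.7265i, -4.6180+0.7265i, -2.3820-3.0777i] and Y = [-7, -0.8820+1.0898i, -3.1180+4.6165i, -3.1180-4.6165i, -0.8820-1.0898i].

By linearity: DFT(1x + 2y) = 1·DFT(x) + 2·DFT(y)
= 1·[-1, -2.3820+3.0777i, -4.6180-0.7265i, -4.6180+0.7265i, -2.3820-3.0777i] + 2·[-7, -0.8820+1.0898i, -3.1180+4.6165i, -3.1180-4.6165i, -0.8820-1.0898i]

Computing element-wise:
Z[0] = 1·(-1) + 2·(-7) = -15
Z[1] = 1·(-2.3820+3.0777i) + 2·(-0.8820+1.0898i) = -4.1460+5.2573i
Z[2] = 1·(-4.6180-0.7265i) + 2·(-3.1180+4.6165i) = -10.8540+8.5065i
Z[3] = 1·(-4.6180+0.7265i) + 2·(-3.1180-4.6165i) = -10.8540-8.5065i
Z[4] = 1·(-2.3820-3.0777i) + 2·(-0.8820-1.0898i) = -4.1460-5.2573i

DFT(1x + 2y) = 1·X + 2·Y = [-15, -4.1460+5.2573i, -10.8540+8.5065i, -10.8540-8.5065i, -4.1460-5.2573i]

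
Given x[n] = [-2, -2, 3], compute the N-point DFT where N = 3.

X[k] = Σ(n=0 to 2) x[n] · ω_3^(nk)
where ω_3 = e^(-2πi/3)

Computing each X[k]:
X[0] = -1
X[1] = -2.5000+4.3301i
X[2] = -2.5000-4.3301i

X = [-1, -2.5000+4.3301i, -2.5000-4.3301i]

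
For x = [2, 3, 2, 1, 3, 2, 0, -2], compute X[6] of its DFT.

X[6] = Σ(n=0 to 7) x[n] · ω_8^(6n) where ω_8 = e^(-2πi/8)
= (2)·ω_8^0 + (3)·ω_8^6 + (2)·ω_8^12 + (1)·ω_8^18 + (3)·ω_8^24 + (2)·ω_8^30 + (0)·ω_8^36 + (-2)·ω_8^42

X[6] = 3+6i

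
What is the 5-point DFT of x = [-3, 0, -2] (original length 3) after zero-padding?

Original 3-point DFT: [-5, -2.0000-1.7321i, -2.0000+1.7321i]
Zero-padded 5-point DFT provides frequency interpolation.

DFT_5([x, 0, ...]) = [-5, -1.3820+1.1756i, -3.6180-1.9021i, -3.6180+1.9021i, -1.3820-1.1756i]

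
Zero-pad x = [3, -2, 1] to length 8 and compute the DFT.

Original 3-point DFT: [2, 3.5000+2.5981i, 3.5000-2.5981i]
Zero-padded 8-point DFT provides frequency interpolation.

DFT_8([x, 0, ...]) = [2, 1.5858+0.4142i, 2+2i, 4.4142+2.4142i, 6, 4.4142-2.4142i, 2-2i, 1.5858-0.4142i]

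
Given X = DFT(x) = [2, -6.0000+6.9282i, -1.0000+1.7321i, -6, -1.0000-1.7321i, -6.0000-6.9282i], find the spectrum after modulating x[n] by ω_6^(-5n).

Modulation property: DFT(ω_6^(-5n)·x[n]) = X[(k-5) mod 6], so circularly shift X by 5 positions.

X[k-5] = [-6.0000+6.9282i, -1.0000+1.7321i, -6, -1.0000-1.7321i, -6.0000-6.9282i, 2]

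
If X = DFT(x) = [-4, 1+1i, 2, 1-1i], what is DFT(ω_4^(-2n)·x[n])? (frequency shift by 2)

Modulation property: DFT(ω_4^(-2n)·x[n]) = X[(k-2) mod 4], so circularly shift X by 2 positions.

X[k-2] = [2, 1-1i, -4, 1+1i]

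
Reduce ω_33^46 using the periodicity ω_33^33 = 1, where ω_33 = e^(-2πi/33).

Since ω_33^33 = 1, powers reduce modulo 33.
46 mod 33 = 13
So ω_33^46 = ω_33^13 = e^(-2πi·13/33)

ω_33^46 = ω_33^13 = -0.7861-0.6182i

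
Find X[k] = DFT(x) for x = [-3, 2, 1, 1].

X[k] = Σ(n=0 to 3) x[n] · ω_4^(nk)
where ω_4 = e^(-2πi/4)

Computing each X[k]:
X[0] = 1
X[1] = -4-1i
X[2] = -5
X[3] = -4+1i

X = [1, -4-1i, -5, -4+1i]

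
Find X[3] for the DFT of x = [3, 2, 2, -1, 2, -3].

X[3] = Σ(n=0 to 5) x[n] · ω_6^(3n) where ω_6 = e^(-2πi/6)
= (3)·ω_6^0 + (2)·ω_6^3 + (2)·ω_6^6 + (-1)·ω_6^9 + (2)·ω_6^12 + (-3)·ω_6^15

X[3] = 9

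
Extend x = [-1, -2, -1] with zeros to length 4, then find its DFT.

Original 3-point DFT: [-4, 0.5000+0.8660i, 0.5000-0.8660i]
Zero-padded 4-point DFT provides frequency interpolation.

DFT_4([x, 0, ...]) = [-4, 2i, 0, -2i]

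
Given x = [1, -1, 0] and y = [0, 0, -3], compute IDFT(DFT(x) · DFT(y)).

(x ⊛ y)[n] = Σ(m=0 to 2) x[m] · y[(n-m) mod 3]

Computing each output sample:
(x ⊛ y)[0] = 3
(x ⊛ y)[1] = 0
(x ⊛ y)[2] = -3

x ⊛ y = [3, 0, -3]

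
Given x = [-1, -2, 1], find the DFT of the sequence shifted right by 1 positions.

Time shift by 1: X_shifted[k] = ω_3^(1k) · X[k]
Shifted x = [1, -1, -2]

DFT(x[n-1]) = [-2, 2.5000-0.8660i, 2.5000+0.8660i]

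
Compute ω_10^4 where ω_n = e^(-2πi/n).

ω_10^4 = e^(-2πi·4/10)
= cos(-2π·4/10) + i·sin(-2π·4/10)
= cos(-8π/10) + i·sin(-8π/10)

ω_10^4 = cos(-8π/10) + i·sin(-8π/10) = -0.8090-0.5878i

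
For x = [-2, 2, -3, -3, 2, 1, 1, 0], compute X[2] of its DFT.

X[2] = Σ(n=0 to 7) x[n] · ω_8^(2n) where ω_8 = e^(-2πi/8)
= (-2)·ω_8^0 + (2)·ω_8^2 + (-3)·ω_8^4 + (-3)·ω_8^6 + (2)·ω_8^8 + (1)·ω_8^10 + (1)·ω_8^12 + (0)·ω_8^14

X[2] = 2-6i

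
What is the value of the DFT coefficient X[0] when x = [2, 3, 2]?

X[0] = Σ(n=0 to 2) x[n] · ω_3^0 = Σ x[n]
= (2) + (3) + (2)

X[0] = 7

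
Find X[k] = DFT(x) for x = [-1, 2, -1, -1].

X[k] = Σ(n=0 to 3) x[n] · ω_4^(nk)
where ω_4 = e^(-2πi/4)

Computing each X[k]:
X[0] = -1
X[1] = -3i
X[2] = -3
X[3] = 3i

X = [-1, -3i, -3, 3i]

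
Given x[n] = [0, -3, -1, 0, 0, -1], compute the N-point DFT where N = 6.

X[k] = Σ(n=0 to 5) x[n] · ω_6^(nk)
where ω_6 = e^(-2πi/6)

Computing each X[k]:
X[0] = -5
X[1] = -1.5000+2.5981i
X[2] = 2.5000+0.8660i
X[3] = 3
X[4] = 2.5000-0.8660i
X[5] = -1.5000-2.5981i

X = [-5, -1.5000+2.5981i, 2.5000+0.8660i, 3, 2.5000-0.8660i, -1.5000-2.5981i]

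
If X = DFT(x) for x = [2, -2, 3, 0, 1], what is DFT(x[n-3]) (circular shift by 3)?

Time shift by 3: X_shifted[k] = ω_5^(3k) · X[k]
Shifted x = [3, 0, 1, 2, -2]

DFT(x[n-3]) = [4, -0.0451-1.3143i, 5.5451-2.1266i, 5.5451+2.1266i, -0.0451+1.3143i]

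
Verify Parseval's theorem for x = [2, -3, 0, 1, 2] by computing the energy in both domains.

Time domain:
Σ|x[n]|² = |2|² + |-3|² + |0|² + |1|² + |2|² = 18.0000

Frequency domain:
(1/5)Σ|X[k]|² = (1/5)(|2|² + |0.8820+5.3431i|² + |3.1180+1.9879i|² + |3.1180-1.9879i|² + |0.8820-5.3431i|²) = (1/5)·90.0000 = 18.0000

Both sides agree, confirming Parseval's theorem.

Σ|x[n]|² = (1/N)Σ|X[k]|² = 18.0000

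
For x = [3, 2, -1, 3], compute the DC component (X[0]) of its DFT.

X[0] = Σ(n=0 to 3) x[n] · ω_4^0 = Σ x[n]
= (3) + (2) + (-1) + (3)

X[0] = 7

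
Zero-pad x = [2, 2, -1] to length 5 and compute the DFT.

Original 3-point DFT: [3, 1.5000-2.5981i, 1.5000+2.5981i]
Zero-padded 5-point DFT provides frequency interpolation.

DFT_5([x, 0, ...]) = [3, 3.4271-1.3143i, 0.0729-2.1266i, 0.0729+2.1266i, 3.4271+1.3143i]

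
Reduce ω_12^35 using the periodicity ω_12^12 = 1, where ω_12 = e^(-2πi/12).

Since ω_12^12 = 1, powers reduce modulo 12.
35 mod 12 = 11
So ω_12^35 = ω_12^11 = e^(-2πi·11/12)

ω_12^35 = ω_12^11 = 0.8660+0.5000i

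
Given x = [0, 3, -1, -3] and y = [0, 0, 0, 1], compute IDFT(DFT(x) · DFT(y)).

(x ⊛ y)[n] = Σ(m=0 to 3) x[m] · y[(n-m) mod 4]

Computing each output sample:
(x ⊛ y)[0] = 3
(x ⊛ y)[1] = -1
(x ⊛ y)[2] = -3
(x ⊛ y)[3] = 0

x ⊛ y = [3, -1, -3, 0]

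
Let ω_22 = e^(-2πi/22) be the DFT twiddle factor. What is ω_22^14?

ω_22^14 = e^(-2πi·14/22)
= cos(-2π·14/22) + i·sin(-2π·14/22)
= cos(-28π/22) + i·sin(-28π/22)

ω_22^14 = cos(-28π/22) + i·sin(-28π/22) = -0.6549+0.7557i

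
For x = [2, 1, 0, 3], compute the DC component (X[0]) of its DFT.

X[0] = Σ(n=0 to 3) x[n] · ω_4^0 = Σ x[n]
= (2) + (1) + (0) + (3)

X[0] = 6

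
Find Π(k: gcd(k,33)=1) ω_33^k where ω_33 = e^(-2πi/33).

The primitive 33rd roots of unity are ω_33^k for k coprime to 33: k ∈ {1, 2, 4, 5, 7, 8, 10, 13, 14, 16, 17, 19, 20, 23, 25, 26, 28, 29, 31, 32}
Their product equals the constant term of the cyclotomic polynomial Φ_33(x) up to sign.
For n ≥ 3, the product of all primitive nth roots of unity is 1. (For n=1 it is 1; for n=2 it is -1.)

1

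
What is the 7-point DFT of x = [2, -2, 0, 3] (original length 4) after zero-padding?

Original 4-point DFT: [3, 2+5i, 1, 2-5i]
Zero-padded 7-point DFT provides frequency interpolation.

DFT_7([x, 0, ...]) = [3, -1.9499+0.2620i, 4.3155+4.2954i, 3.1344-2.0570i, 3.1344+2.0570i, 4.3155-4.2954i, -1.9499-0.2620i]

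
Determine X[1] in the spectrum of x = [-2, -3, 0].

X[1] = Σ(n=0 to 2) x[n] · ω_3^(1n) where ω_3 = e^(-2πi/3)
= (-2)·ω_3^0 + (-3)·ω_3^1 + (0)·ω_3^2

X[1] = -0.5000+2.5981i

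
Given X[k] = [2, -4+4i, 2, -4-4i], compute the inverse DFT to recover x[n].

x[n] = (1/4) Σ(k=0 to 3) X[k] · e^(2πikn/4)

Computing each x[n]:
x[0] = -1
x[1] = -2
x[2] = 3
x[3] = 2

x = [-1, -2, 3, 2]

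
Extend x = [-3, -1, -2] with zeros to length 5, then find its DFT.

Original 3-point DFT: [-6, -1.5000-0.8660i, -1.5000+0.8660i]
Zero-padded 5-point DFT provides frequency interpolation.

DFT_5([x, 0, ...]) = [-6, -1.6910+2.1266i, -2.8090-1.3143i, -2.8090+1.3143i, -1.6910-2.1266i]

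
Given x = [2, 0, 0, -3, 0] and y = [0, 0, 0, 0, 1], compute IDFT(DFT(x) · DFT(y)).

(x ⊛ y)[n] = Σ(m=0 to 4) x[m] · y[(n-m) mod 5]

Computing each output sample:
(x ⊛ y)[0] = 0
(x ⊛ y)[1] = 0
(x ⊛ y)[2] = -3
(x ⊛ y)[3] = 0
(x ⊛ y)[4] = 2

x ⊛ y = [0, 0, -3, 0, 2]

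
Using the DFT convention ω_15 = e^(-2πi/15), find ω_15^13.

ω_15^13 = e^(-2πi·13/15)
= cos(-2π·13/15) + i·sin(-2π·13/15)
= cos(-26π/15) + i·sin(-26π/15)

ω_15^13 = cos(-26π/15) + i·sin(-26π/15) = 0.6691+0.7431i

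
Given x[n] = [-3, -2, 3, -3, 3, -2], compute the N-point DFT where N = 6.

X[k] = Σ(n=0 to 5) x[n] · ω_6^(nk)
where ω_6 = e^(-2πi/6)

Computing each X[k]:
X[0] = -4
X[1] = -5
X[2] = -7
X[3] = 10
X[4] = -7
X[5] = -5

X = [-4, -5, -7, 10, -7, -5]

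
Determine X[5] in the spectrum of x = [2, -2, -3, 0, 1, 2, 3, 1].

X[5] = Σ(n=0 to 7) x[n] · ω_8^(5n) where ω_8 = e^(-2πi/8)
= (2)·ω_8^0 + (-2)·ω_8^5 + (-3)·ω_8^10 + (0)·ω_8^15 + (1)·ω_8^20 + (2)·ω_8^25 + (3)·ω_8^30 + (1)·ω_8^35

X[5] = 3.1213+2.4645i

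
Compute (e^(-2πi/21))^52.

Since ω_21^21 = 1, powers reduce modulo 21.
52 mod 21 = 10
So ω_21^52 = ω_21^10 = e^(-2πi·10/21)

ω_21^52 = ω_21^10 = -0.9888-0.1490i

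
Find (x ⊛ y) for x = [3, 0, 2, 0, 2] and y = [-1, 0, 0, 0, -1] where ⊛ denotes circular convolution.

(x ⊛ y)[n] = Σ(m=0 to 4) x[m] · y[(n-m) mod 5]

Computing each output sample:
(x ⊛ y)[0] = -3
(x ⊛ y)[1] = -2
(x ⊛ y)[2] = -2
(x ⊛ y)[3] = -2
(x ⊛ y)[4] = -5

x ⊛ y = [-3, -2, -2, -2, -5]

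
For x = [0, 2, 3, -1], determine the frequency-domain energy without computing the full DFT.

Parseval: Σ|x[n]|² = (1/N)Σ|X[k]|², so Σ|X[k]|² = N·Σ|x[n]|² = 4·14.0000

Σ|X[k]|² = N·Σ|x[n]|² = 4·14.0000 = 56.0000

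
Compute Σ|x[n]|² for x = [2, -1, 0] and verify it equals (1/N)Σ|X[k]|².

Time domain:
Σ|x[n]|² = |2|² + |-1|² + |0|² = 5.0000

Frequency domain:
(1/3)Σ|X[k]|² = (1/3)(|1|² + |2.5000+0.8660i|² + |2.5000-0.8660i|²) = (1/3)·15.0000 = 5.0000

Both sides agree, confirming Parseval's theorem.

Σ|x[n]|² = (1/N)Σ|X[k]|² = 5.0000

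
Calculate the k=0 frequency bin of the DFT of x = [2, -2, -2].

X[0] = Σ(n=0 to 2) x[n] · ω_3^0 = Σ x[n]
= (2) + (-2) + (-2)

X[0] = -2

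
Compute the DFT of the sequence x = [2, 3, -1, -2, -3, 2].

X[k] = Σ(n=0 to 5) x[n] · ω_6^(nk)
where ω_6 = e^(-2πi/6)

Computing each X[k]:
X[0] = 1
X[1] = 8.5000-2.5981i
X[2] = -0.5000+0.8660i
X[3] = -5
X[4] = -0.5000-0.8660i
X[5] = 8.5000+2.5981i

X = [1, 8.5000-2.5981i, -0.5000+0.8660i, -5, -0.5000-0.8660i, 8.5000+2.5981i]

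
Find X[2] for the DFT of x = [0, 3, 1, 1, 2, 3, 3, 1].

X[2] = Σ(n=0 to 7) x[n] · ω_8^(2n) where ω_8 = e^(-2πi/8)
= (0)·ω_8^0 + (3)·ω_8^2 + (1)·ω_8^4 + (1)·ω_8^6 + (2)·ω_8^8 + (3)·ω_8^10 + (3)·ω_8^12 + (1)·ω_8^14

X[2] = -2-4i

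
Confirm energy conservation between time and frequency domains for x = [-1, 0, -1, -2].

Time domain:
Σ|x[n]|² = |-1|² + |0|² + |-1|² + |-2|² = 6.0000

Frequency domain:
(1/4)Σ|X[k]|² = (1/4)(|-4|² + |-2i|² + |0|² + |2i|²) = (1/4)·24.0000 = 6.0000

Both sides agree, confirming Parseval's theorem.

Σ|x[n]|² = (1/N)Σ|X[k]|² = 6.0000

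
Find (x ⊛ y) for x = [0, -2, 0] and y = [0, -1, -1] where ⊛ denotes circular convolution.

(x ⊛ y)[n] = Σ(m=0 to 2) x[m] · y[(n-m) mod 3]

Computing each output sample:
(x ⊛ y)[0] = 2
(x ⊛ y)[1] = 0
(x ⊛ y)[2] = 2

x ⊛ y = [2, 0, 2]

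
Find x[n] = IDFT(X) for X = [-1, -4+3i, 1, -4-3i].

x[n] = (1/4) Σ(k=0 to 3) X[k] · e^(2πikn/4)

Computing each x[n]:
x[0] = -2
x[1] = -2
x[2] = 2
x[3] = 1

x = [-2, -2, 2, 1]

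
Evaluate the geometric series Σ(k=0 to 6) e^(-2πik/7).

Sum of all nth roots of unity equals 0 for n > 1 (geometric series with r ≠ 1).

0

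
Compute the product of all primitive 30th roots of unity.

The primitive 30th roots of unity are ω_30^k for k coprime to 30: k ∈ {1, 7, 11, 13, 17, 19, 23, 29}
Their product equals the constant term of the cyclotomic polynomial Φ_30(x) up to sign.
For n ≥ 3, the product of all primitive nth roots of unity is 1. (For n=1 it is 1; for n=2 it is -1.)

1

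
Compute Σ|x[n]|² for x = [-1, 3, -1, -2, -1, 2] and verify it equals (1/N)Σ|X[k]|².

Time domain:
Σ|x[n]|² = |-1|² + |3|² + |-1|² + |-2|² + |-1|² + |2|² = 20.0000

Frequency domain:
(1/6)Σ|X[k]|² = (1/6)(|0|² + |4.5000-0.8660i|² + |-4.5000-0.8660i|² + |-6|² + |-4.5000+0.8660i|² + |4.5000+0.8660i|²) = (1/6)·120.0000 = 20.0000

Both sides agree, confirming Parseval's theorem.

Σ|x[n]|² = (1/N)Σ|X[k]|² = 20.0000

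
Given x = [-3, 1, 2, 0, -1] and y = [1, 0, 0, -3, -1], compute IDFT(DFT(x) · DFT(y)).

(x ⊛ y)[n] = Σ(m=0 to 4) x[m] · y[(n-m) mod 5]

Computing each output sample:
(x ⊛ y)[0] = -10
(x ⊛ y)[1] = -1
(x ⊛ y)[2] = 5
(x ⊛ y)[3] = 10
(x ⊛ y)[4] = -1

x ⊛ y = [-10, -1, 5, 10, -1]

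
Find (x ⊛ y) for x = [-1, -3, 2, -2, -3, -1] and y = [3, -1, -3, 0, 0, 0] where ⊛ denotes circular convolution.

(x ⊛ y)[n] = Σ(m=0 to 5) x[m] · y[(n-m) mod 6]

Computing each output sample:
(x ⊛ y)[0] = 7
(x ⊛ y)[1] = -5
(x ⊛ y)[2] = 12
(x ⊛ y)[3] = 1
(x ⊛ y)[4] = -13
(x ⊛ y)[5] = 6

x ⊛ y = [7, -5, 12, 1, -13, 6]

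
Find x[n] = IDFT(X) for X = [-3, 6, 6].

x[n] = (1/3) Σ(k=0 to 2) X[k] · e^(2πikn/3)

Computing each x[n]:
x[0] = 3
x[1] = -3
x[2] = -3

x = [3, -3, -3]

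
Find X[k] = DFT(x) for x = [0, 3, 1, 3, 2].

X[k] = Σ(n=0 to 4) x[n] · ω_5^(nk)
where ω_5 = e^(-2πi/5)

Computing each X[k]:
X[0] = 9
X[1] = -1.6910+0.2245i
X[2] = -2.8090-2.4899i
X[3] = -2.8090+2.4899i
X[4] = -1.6910-0.2245i

X = [9, -1.6910+0.2245i, -2.8090-2.4899i, -2.8090+2.4899i, -1.6910-0.2245i]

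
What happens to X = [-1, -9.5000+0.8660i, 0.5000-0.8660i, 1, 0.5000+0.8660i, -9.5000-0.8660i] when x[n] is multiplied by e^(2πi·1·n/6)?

Modulation property: DFT(ω_6^(-1n)·x[n]) = X[(k-1) mod 6], so circularly shift X by 1 positions.

X[k-1] = [-9.5000-0.8660i, -1, -9.5000+0.8660i, 0.5000-0.8660i, 1, 0.5000+0.8660i]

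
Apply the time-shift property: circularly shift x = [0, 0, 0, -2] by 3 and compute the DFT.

Time shift by 3: X_shifted[k] = ω_4^(3k) · X[k]
Shifted x = [0, 0, -2, 0]

DFT(x[n-3]) = [-2, 2, -2, 2]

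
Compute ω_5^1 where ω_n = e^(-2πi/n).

ω_5^1 = e^(-2πi·1/5)
= cos(-2π·1/5) + i·sin(-2π·1/5)
= cos(-2π/5) + i·sin(-2π/5)

ω_5^1 = cos(-2π/5) + i·sin(-2π/5) = 0.3090-0.9511i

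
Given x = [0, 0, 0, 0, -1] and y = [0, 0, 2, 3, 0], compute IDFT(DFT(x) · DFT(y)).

(x ⊛ y)[n] = Σ(m=0 to 4) x[m] · y[(n-m) mod 5]

Computing each output sample:
(x ⊛ y)[0] = 0
(x ⊛ y)[1] = -2
(x ⊛ y)[2] = -3
(x ⊛ y)[3] = 0
(x ⊛ y)[4] = 0

x ⊛ y = [0, -2, -3, 0, 0]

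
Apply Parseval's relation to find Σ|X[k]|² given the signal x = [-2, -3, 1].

Parseval: Σ|x[n]|² = (1/N)Σ|X[k]|², so Σ|X[k]|² = N·Σ|x[n]|² = 3·14.0000

Σ|X[k]|² = N·Σ|x[n]|² = 3·14.0000 = 42.0000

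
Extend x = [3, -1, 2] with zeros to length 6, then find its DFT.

Original 3-point DFT: [4, 2.5000+2.5981i, 2.5000-2.5981i]
Zero-padded 6-point DFT provides frequency interpolation.

DFT_6([x, 0, ...]) = [4, 1.5000-0.8660i, 2.5000+2.5981i, 6, 2.5000-2.5981i, 1.5000+0.8660i]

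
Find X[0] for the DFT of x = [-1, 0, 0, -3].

X[0] = Σ(n=0 to 3) x[n] · ω_4^0 = Σ x[n]
= (-1) + (0) + (0) + (-3)

X[0] = -4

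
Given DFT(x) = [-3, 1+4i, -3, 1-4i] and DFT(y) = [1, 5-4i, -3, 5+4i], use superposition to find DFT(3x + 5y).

By linearity: DFT(3x + 5y) = 3·DFT(x) + 5·DFT(y)
= 3·[-3, 1+4i, -3, 1-4i] + 5·[1, 5-4i, -3, 5+4i]

Computing element-wise:
Z[0] = 3·(-3) + 5·(1) = -4
Z[1] = 3·(1+4i) + 5·(5-4i) = 28-8i
Z[2] = 3·(-3) + 5·(-3) = -24
Z[3] = 3·(1-4i) + 5·(5+4i) = 28+8i

DFT(3x + 5y) = 3·X + 5·Y = [-4, 28-8i, -24, 28+8i]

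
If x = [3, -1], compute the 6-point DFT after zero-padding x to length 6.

Original 2-point DFT: [2, 4]
Zero-padded 6-point DFT provides frequency interpolation.

DFT_6([x, 0, ...]) = [2, 2.5000+0.8660i, 3.5000+0.8660i, 4, 3.5000-0.8660i, 2.5000-0.8660i]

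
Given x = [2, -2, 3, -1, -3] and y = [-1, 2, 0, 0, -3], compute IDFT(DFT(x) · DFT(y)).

(x ⊛ y)[n] = Σ(m=0 to 4) x[m] · y[(n-m) mod 5]

Computing each output sample:
(x ⊛ y)[0] = -2
(x ⊛ y)[1] = -3
(x ⊛ y)[2] = -4
(x ⊛ y)[3] = 16
(x ⊛ y)[4] = -5

x ⊛ y = [-2, -3, -4, 16, -5]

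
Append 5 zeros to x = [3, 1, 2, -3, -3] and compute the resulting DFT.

Original 5-point DFT: [0, 3.1910-6.7432i, 4.3090+2.4041i, 4.3090-2.4041i, 3.1910+6.7432i]
Zero-padded 10-point DFT provides frequency interpolation.

DFT_10([x, 0, ...]) = [0, 7.7812+2.1266i, 3.1910-6.7432i, -2.2812+1.3143i, 4.3090+2.4041i, 4, 4.3090-2.4041i, -2.2812-1.3143i, 3.1910+6.7432i, 7.7812-2.1266i]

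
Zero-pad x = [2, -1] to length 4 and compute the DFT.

Original 2-point DFT: [1, 3]
Zero-padded 4-point DFT provides frequency interpolation.

DFT_4([x, 0, ...]) = [1, 2+1i, 3, 2-1i]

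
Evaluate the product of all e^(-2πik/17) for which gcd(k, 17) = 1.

The primitive 17th roots of unity are ω_17^k for k coprime to 17: k ∈ {1, 2, 3, 4, 5, 6, 7, 8, 9, 10, 11, 12, 13, 14, 15, 16}
Their product equals the constant term of the cyclotomic polynomial Φ_17(x) up to sign.
For n ≥ 3, the product of all primitive nth roots of unity is 1. (For n=1 it is 1; for n=2 it is -1.)

1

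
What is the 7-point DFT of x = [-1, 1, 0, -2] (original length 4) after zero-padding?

Original 4-point DFT: [-2, -1-3i, 0, -1+3i]
Zero-padded 7-point DFT provides frequency interpolation.

DFT_7([x, 0, ...]) = [-2, 1.4254+0.0859i, -2.4695-2.5386i, -1.4559+1.5160i, -1.4559-1.5160i, -2.4695+2.5386i, 1.4254-0.0859i]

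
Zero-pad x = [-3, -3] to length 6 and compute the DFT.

Original 2-point DFT: [-6, 0]
Zero-padded 6-point DFT provides frequency interpolation.

DFT_6([x, 0, ...]) = [-6, -4.5000+2.5981i, -1.5000+2.5981i, 0, -1.5000-2.5981i, -4.5000-2.5981i]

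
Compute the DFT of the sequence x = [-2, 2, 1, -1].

X[k] = Σ(n=0 to 3) x[n] · ω_4^(nk)
where ω_4 = e^(-2πi/4)

Computing each X[k]:
X[0] = 0
X[1] = -3-3i
X[2] = -2
X[3] = -3+3i

X = [0, -3-3i, -2, -3+3i]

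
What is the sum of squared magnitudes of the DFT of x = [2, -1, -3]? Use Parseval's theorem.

Parseval: Σ|x[n]|² = (1/N)Σ|X[k]|², so Σ|X[k]|² = N·Σ|x[n]|² = 3·14.0000

Σ|X[k]|² = N·Σ|x[n]|² = 3·14.0000 = 42.0000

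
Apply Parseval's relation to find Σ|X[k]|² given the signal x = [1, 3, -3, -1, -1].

Parseval: Σ|x[n]|² = (1/N)Σ|X[k]|², so Σ|X[k]|² = N·Σ|x[n]|² = 5·21.0000

Σ|X[k]|² = N·Σ|x[n]|² = 5·21.0000 = 105.0000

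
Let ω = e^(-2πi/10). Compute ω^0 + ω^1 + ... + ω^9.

Sum of all nth roots of unity equals 0 for n > 1 (geometric series with r ≠ 1).

0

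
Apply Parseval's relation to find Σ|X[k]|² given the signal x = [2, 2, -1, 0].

Parseval: Σ|x[n]|² = (1/N)Σ|X[k]|², so Σ|X[k]|² = N·Σ|x[n]|² = 4·9.0000

Σ|X[k]|² = N·Σ|x[n]|² = 4·9.0000 = 36.0000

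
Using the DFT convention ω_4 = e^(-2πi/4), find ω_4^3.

ω_4^3 = e^(-2πi·3/4)
= cos(-2π·3/4) + i·sin(-2π·3/4)
= cos(-6π/4) + i·sin(-6π/4)

ω_4^3 = cos(-6π/4) + i·sin(-6π/4) = 1i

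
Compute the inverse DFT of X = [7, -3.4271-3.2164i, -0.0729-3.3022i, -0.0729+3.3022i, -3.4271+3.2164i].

x[n] = (1/5) Σ(k=0 to 4) X[k] · e^(2πikn/5)

Computing each x[n]:
x[0] = 0
x[1] = 3
x[2] = 2
x[3] = 3
x[4] = -1

x = [0, 3, 2, 3, -1]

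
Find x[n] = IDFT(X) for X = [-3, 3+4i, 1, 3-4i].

x[n] = (1/4) Σ(k=0 to 3) X[k] · e^(2πikn/4)

Computing each x[n]:
x[0] = 1
x[1] = -3
x[2] = -2
x[3] = 1

x = [1, -3, -2, 1]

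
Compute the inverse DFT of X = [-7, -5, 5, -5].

x[n] = (1/4) Σ(k=0 to 3) X[k] · e^(2πikn/4)

Computing each x[n]:
x[0] = -3
x[1] = -3
x[2] = 2
x[3] = -3

x = [-3, -3, 2, -3]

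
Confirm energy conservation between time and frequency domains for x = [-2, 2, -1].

Time domain:
Σ|x[n]|² = |-2|² + |2|² + |-1|² = 9.0000

Frequency domain:
(1/3)Σ|X[k]|² = (1/3)(|-1|² + |-2.5000-2.5981i|² + |-2.5000+2.5981i|²) = (1/3)·27.0000 = 9.0000

Both sides agree, confirming Parseval's theorem.

Σ|x[n]|² = (1/N)Σ|X[k]|² = 9.0000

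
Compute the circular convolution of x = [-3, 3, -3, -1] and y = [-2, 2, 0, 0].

(x ⊛ y)[n] = Σ(m=0 to 3) x[m] · y[(n-m) mod 4]

Computing each output sample:
(x ⊛ y)[0] = 4
(x ⊛ y)[1] = -12
(x ⊛ y)[2] = 12
(x ⊛ y)[3] = -4

x ⊛ y = [4, -12, 12, -4]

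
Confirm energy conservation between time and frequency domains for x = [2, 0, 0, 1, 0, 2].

Time domain:
Σ|x[n]|² = |2|² + |0|² + |0|² + |1|² + |0|² + |2|² = 9.0000

Frequency domain:
(1/6)Σ|X[k]|² = (1/6)(|5|² + |2.0000+1.7321i|² + |2.0000+1.7321i|² + |-1|² + |2.0000-1.7321i|² + |2.0000-1.7321i|²) = (1/6)·54.0000 = 9.0000

Both sides agree, confirming Parseval's theorem.

Σ|x[n]|² = (1/N)Σ|X[k]|² = 9.0000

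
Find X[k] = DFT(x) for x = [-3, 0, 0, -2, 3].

X[k] = Σ(n=0 to 4) x[n] · ω_5^(nk)
where ω_5 = e^(-2πi/5)

Computing each X[k]:
X[0] = -2
X[1] = -0.4549+1.6776i
X[2] = -6.0451+3.6655i
X[3] = -6.0451-3.6655i
X[4] = -0.4549-1.6776i

X = [-2, -0.4549+1.6776i, -6.0451+3.6655i, -6.0451-3.6655i, -0.4549-1.6776i]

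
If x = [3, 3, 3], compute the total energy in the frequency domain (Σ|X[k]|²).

Parseval: Σ|x[n]|² = (1/N)Σ|X[k]|², so Σ|X[k]|² = N·Σ|x[n]|² = 3·27.0000

Σ|X[k]|² = N·Σ|x[n]|² = 3·27.0000 = 81.0000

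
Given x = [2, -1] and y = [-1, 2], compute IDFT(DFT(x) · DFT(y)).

(x ⊛ y)[n] = Σ(m=0 to 1) x[m] · y[(n-m) mod 2]

Computing each output sample:
(x ⊛ y)[0] = -4
(x ⊛ y)[1] = 5

x ⊛ y = [-4, 5]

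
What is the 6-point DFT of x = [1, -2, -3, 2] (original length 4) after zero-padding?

Original 4-point DFT: [-2, 4+4i, -2, 4-4i]
Zero-padded 6-point DFT provides frequency interpolation.

DFT_6([x, 0, ...]) = [-2, -0.5000+4.3301i, 5.5000-0.8660i, -2, 5.5000+0.8660i, -0.5000-4.3301i]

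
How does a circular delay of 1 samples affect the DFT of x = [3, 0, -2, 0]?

Time shift by 1: X_shifted[k] = ω_4^(1k) · X[k]
Shifted x = [0, 3, 0, -2]

DFT(x[n-1]) = [1, -5i, -1, 5i]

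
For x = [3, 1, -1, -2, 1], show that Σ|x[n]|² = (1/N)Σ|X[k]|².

Time domain:
Σ|x[n]|² = |3|² + |1|² + |-1|² + |-2|² + |1|² = 16.0000

Frequency domain:
(1/5)Σ|X[k]|² = (1/5)(|2|² + |6.0451-0.5878i|² + |0.4549+0.9511i|² + |0.4549-0.9511i|² + |6.0451+0.5878i|²) = (1/5)·80.0000 = 16.0000

Both sides agree, confirming Parseval's theorem.

Σ|x[n]|² = (1/N)Σ|X[k]|² = 16.0000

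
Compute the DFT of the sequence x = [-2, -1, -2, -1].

X[k] = Σ(n=0 to 3) x[n] · ω_4^(nk)
where ω_4 = e^(-2πi/4)

Computing each X[k]:
X[0] = -6
X[1] = 0
X[2] = -2
X[3] = 0

X = [-6, 0, -2, 0]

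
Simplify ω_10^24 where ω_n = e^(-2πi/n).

Since ω_10^10 = 1, powers reduce modulo 10.
24 mod 10 = 4
So ω_10^24 = ω_10^4 = e^(-2πi·4/10)

ω_10^24 = ω_10^4 = -0.8090-0.5878i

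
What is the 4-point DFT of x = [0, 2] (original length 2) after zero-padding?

Original 2-point DFT: [2, -2]
Zero-padded 4-point DFT provides frequency interpolation.

DFT_4([x, 0, ...]) = [2, -2i, -2, 2i]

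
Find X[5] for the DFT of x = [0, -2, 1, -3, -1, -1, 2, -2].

X[5] = Σ(n=0 to 7) x[n] · ω_8^(5n) where ω_8 = e^(-2πi/8)
= (0)·ω_8^0 + (-2)·ω_8^5 + (1)·ω_8^10 + (-3)·ω_8^15 + (-1)·ω_8^20 + (-1)·ω_8^25 + (2)·ω_8^30 + (-2)·ω_8^35

X[5] = 1.0000-0.4142i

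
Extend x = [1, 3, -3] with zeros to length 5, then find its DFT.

Original 3-point DFT: [1, 1.0000-5.1962i, 1.0000+5.1962i]
Zero-padded 5-point DFT provides frequency interpolation.

DFT_5([x, 0, ...]) = [1, 4.3541-1.0898i, -2.3541-4.6165i, -2.3541+4.6165i, 4.3541+1.0898i]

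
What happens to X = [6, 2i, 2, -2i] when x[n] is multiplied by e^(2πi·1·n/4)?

Modulation property: DFT(ω_4^(-1n)·x[n]) = X[(k-1) mod 4], so circularly shift X by 1 positions.

X[k-1] = [-2i, 6, 2i, 2]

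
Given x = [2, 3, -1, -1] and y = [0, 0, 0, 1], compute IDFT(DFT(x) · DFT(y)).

(x ⊛ y)[n] = Σ(m=0 to 3) x[m] · y[(n-m) mod 4]

Computing each output sample:
(x ⊛ y)[0] = 3
(x ⊛ y)[1] = -1
(x ⊛ y)[2] = -1
(x ⊛ y)[3] = 2

x ⊛ y = [3, -1, -1, 2]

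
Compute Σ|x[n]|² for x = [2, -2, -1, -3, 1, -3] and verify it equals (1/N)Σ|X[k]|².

Time domain:
Σ|x[n]|² = |2|² + |-2|² + |-1|² + |-3|² + |1|² + |-3|² = 28.0000

Frequency domain:
(1/6)Σ|X[k]|² = (1/6)(|-6|² + |2.5000+0.8660i|² + |1.5000-2.5981i|² + |10|² + |1.5000+2.5981i|² + |2.5000-0.8660i|²) = (1/6)·168.0000 = 28.0000

Both sides agree, confirming Parseval's theorem.

Σ|x[n]|² = (1/N)Σ|X[k]|² = 28.0000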